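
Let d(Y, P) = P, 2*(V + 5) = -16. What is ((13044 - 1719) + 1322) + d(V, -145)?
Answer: 12502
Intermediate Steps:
V = -13 (V = -5 + (½)*(-16) = -5 - 8 = -13)
((13044 - 1719) + 1322) + d(V, -145) = ((13044 - 1719) + 1322) - 145 = (11325 + 1322) - 145 = 12647 - 145 = 12502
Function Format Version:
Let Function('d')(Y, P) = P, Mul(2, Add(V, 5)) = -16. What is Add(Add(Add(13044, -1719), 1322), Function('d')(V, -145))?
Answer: 12502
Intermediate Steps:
V = -13 (V = Add(-5, Mul(Rational(1, 2), -16)) = Add(-5, -8) = -13)
Add(Add(Add(13044, -1719), 1322), Function('d')(V, -145)) = Add(Add(Add(13044, -1719), 1322), -145) = Add(Add(11325, 1322), -145) = Add(12647, -145) = 12502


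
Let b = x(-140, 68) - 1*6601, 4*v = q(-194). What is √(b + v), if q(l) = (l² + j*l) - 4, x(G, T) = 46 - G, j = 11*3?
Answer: √5570/2 ≈ 37.316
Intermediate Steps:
j = 33
q(l) = -4 + l² + 33*l (q(l) = (l² + 33*l) - 4 = -4 + l² + 33*l)
v = 15615/2 (v = (-4 + (-194)² + 33*(-194))/4 = (-4 + 37636 - 6402)/4 = (¼)*31230 = 15615/2 ≈ 7807.5)
b = -6415 (b = (46 - 1*(-140)) - 1*6601 = (46 + 140) - 6601 = 186 - 6601 = -6415)
√(b + v) = √(-6415 + 15615/2) = √(2785/2) = √5570/2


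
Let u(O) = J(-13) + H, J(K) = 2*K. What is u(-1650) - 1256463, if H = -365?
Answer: -1256854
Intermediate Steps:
u(O) = -391 (u(O) = 2*(-13) - 365 = -26 - 365 = -391)
u(-1650) - 1256463 = -391 - 1256463 = -1256854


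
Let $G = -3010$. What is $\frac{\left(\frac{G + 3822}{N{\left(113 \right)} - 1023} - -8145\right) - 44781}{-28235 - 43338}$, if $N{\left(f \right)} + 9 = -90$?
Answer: $\frac{20553202}{40152453} \approx 0.51188$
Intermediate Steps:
$N{\left(f \right)} = -99$ ($N{\left(f \right)} = -9 - 90 = -99$)
$\frac{\left(\frac{G + 3822}{N{\left(113 \right)} - 1023} - -8145\right) - 44781}{-28235 - 43338} = \frac{\left(\frac{-3010 + 3822}{-99 - 1023} - -8145\right) - 44781}{-28235 - 43338} = \frac{\left(\frac{812}{-1122} + 8145\right) - 44781}{-71573} = \left(\left(812 \left(- \frac{1}{1122}\right) + 8145\right) - 44781\right) \left(- \frac{1}{71573}\right) = \left(\left(- \frac{406}{561} + 8145\right) - 44781\right) \left(- \frac{1}{71573}\right) = \left(\frac{4568939}{561} - 44781\right) \left(- \frac{1}{71573}\right) = \left(- \frac{20553202}{561}\right) \left(- \frac{1}{71573}\right) = \frac{20553202}{40152453}$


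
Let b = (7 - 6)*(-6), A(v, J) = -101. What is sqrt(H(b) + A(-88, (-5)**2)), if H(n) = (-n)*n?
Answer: I*sqrt(137) ≈ 11.705*I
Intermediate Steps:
b = -6 (b = 1*(-6) = -6)
H(n) = -n**2
sqrt(H(b) + A(-88, (-5)**2)) = sqrt(-1*(-6)**2 - 101) = sqrt(-1*36 - 101) = sqrt(-36 - 101) = sqrt(-137) = I*sqrt(137)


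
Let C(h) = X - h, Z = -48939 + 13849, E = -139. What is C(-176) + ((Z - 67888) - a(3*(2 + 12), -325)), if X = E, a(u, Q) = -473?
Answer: -102468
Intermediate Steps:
Z = -35090
X = -139
C(h) = -139 - h
C(-176) + ((Z - 67888) - a(3*(2 + 12), -325)) = (-139 - 1*(-176)) + ((-35090 - 67888) - 1*(-473)) = (-139 + 176) + (-102978 + 473) = 37 - 102505 = -102468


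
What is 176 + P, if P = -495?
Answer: -319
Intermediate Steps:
176 + P = 176 - 495 = -319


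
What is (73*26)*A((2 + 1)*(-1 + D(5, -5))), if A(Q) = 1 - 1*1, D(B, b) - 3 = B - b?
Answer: 0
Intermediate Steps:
D(B, b) = 3 + B - b (D(B, b) = 3 + (B - b) = 3 + B - b)
A(Q) = 0 (A(Q) = 1 - 1 = 0)
(73*26)*A((2 + 1)*(-1 + D(5, -5))) = (73*26)*0 = 1898*0 = 0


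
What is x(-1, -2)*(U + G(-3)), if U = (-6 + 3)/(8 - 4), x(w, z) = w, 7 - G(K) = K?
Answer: -37/4 ≈ -9.2500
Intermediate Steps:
G(K) = 7 - K
U = -¾ (U = -3/4 = -3*¼ = -¾ ≈ -0.75000)
x(-1, -2)*(U + G(-3)) = -(-¾ + (7 - 1*(-3))) = -(-¾ + (7 + 3)) = -(-¾ + 10) = -1*37/4 = -37/4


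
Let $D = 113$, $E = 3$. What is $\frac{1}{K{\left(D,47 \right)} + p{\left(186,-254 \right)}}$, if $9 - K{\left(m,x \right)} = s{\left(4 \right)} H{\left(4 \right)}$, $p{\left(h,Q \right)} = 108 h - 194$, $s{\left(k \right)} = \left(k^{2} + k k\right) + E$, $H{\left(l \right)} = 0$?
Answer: $\frac{1}{19903} \approx 5.0244 \cdot 10^{-5}$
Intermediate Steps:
$s{\left(k \right)} = 3 + 2 k^{2}$ ($s{\left(k \right)} = \left(k^{2} + k k\right) + 3 = \left(k^{2} + k^{2}\right) + 3 = 2 k^{2} + 3 = 3 + 2 k^{2}$)
$p{\left(h,Q \right)} = -194 + 108 h$
$K{\left(m,x \right)} = 9$ ($K{\left(m,x \right)} = 9 - \left(3 + 2 \cdot 4^{2}\right) 0 = 9 - \left(3 + 2 \cdot 16\right) 0 = 9 - \left(3 + 32\right) 0 = 9 - 35 \cdot 0 = 9 - 0 = 9 + 0 = 9$)
$\frac{1}{K{\left(D,47 \right)} + p{\left(186,-254 \right)}} = \frac{1}{9 + \left(-194 + 108 \cdot 186\right)} = \frac{1}{9 + \left(-194 + 20088\right)} = \frac{1}{9 + 19894} = \frac{1}{19903}$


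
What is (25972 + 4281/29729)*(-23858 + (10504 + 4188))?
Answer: -7077305715254/29729 ≈ -2.3806e+8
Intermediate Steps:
(25972 + 4281/29729)*(-23858 + (10504 + 4188)) = (25972 + 4281*(1/29729))*(-23858 + 14692) = (25972 + 4281/29729)*(-9166) = (772125869/29729)*(-9166) = -7077305715254/29729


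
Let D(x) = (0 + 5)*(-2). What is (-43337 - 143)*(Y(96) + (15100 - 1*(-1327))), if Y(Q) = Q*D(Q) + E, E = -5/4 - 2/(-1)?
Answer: -672537770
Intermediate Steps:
D(x) = -10 (D(x) = 5*(-2) = -10)
E = 3/4 (E = -5*1/4 - 2*(-1) = -5/4 + 2 = 3/4 ≈ 0.75000)
Y(Q) = 3/4 - 10*Q (Y(Q) = Q*(-10) + 3/4 = -10*Q + 3/4 = 3/4 - 10*Q)
(-43337 - 143)*(Y(96) + (15100 - 1*(-1327))) = (-43337 - 143)*((3/4 - 10*96) + (15100 - 1*(-1327))) = -43480*((3/4 - 960) + (15100 + 1327)) = -43480*(-3837/4 + 16427) = -43480*61871/4 = -672537770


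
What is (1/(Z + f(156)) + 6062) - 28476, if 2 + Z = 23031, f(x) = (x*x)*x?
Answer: -85609040229/3819445 ≈ -22414.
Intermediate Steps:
f(x) = x³ (f(x) = x²*x = x³)
Z = 23029 (Z = -2 + 23031 = 23029)
(1/(Z + f(156)) + 6062) - 28476 = (1/(23029 + 156³) + 6062) - 28476 = (1/(23029 + 3796416) + 6062) - 28476 = (1/3819445 + 6062) - 28476 = 23153475591/3819445 - 28476 = -85609040229/3819445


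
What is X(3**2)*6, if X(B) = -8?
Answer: -48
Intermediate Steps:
X(3**2)*6 = -8*6 = -48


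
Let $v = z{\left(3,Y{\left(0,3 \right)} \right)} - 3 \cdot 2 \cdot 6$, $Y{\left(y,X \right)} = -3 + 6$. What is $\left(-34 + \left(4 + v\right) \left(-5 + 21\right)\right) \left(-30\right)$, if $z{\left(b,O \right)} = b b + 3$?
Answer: $10620$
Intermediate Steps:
$Y{\left(y,X \right)} = 3$
$z{\left(b,O \right)} = 3 + b^{2}$ ($z{\left(b,O \right)} = b^{2} + 3 = 3 + b^{2}$)
$v = -24$ ($v = \left(3 + 3^{2}\right) - 3 \cdot 2 \cdot 6 = \left(3 + 9\right) - 6 \cdot 6 = 12 - 36 = -24$)
$\left(-34 + \left(4 + v\right) \left(-5 + 21\right)\right) \left(-30\right) = \left(-34 + \left(4 - 24\right) \left(-5 + 21\right)\right) \left(-30\right) = \left(-34 - 320\right) \left(-30\right) = \left(-354\right) \left(-30\right) = 10620$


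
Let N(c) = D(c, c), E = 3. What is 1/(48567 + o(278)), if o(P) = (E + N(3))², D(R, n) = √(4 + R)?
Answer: 48583/2360307637 - 6*√7/2360307637 ≈ 2.0577e-5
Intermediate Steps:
N(c) = √(4 + c)
o(P) = (3 + √7)² (o(P) = (3 + √(4 + 3))² = (3 + √7)²)
1/(48567 + o(278)) = 1/(48567 + (3 + √7)²)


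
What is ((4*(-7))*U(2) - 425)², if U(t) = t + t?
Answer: 288369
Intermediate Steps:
U(t) = 2*t
((4*(-7))*U(2) - 425)² = ((4*(-7))*(2*2) - 425)² = (-28*4 - 425)² = (-112 - 425)² = (-537)² = 288369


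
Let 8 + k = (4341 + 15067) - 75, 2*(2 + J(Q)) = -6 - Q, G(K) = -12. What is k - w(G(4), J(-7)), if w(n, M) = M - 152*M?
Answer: 38197/2 ≈ 19099.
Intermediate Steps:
J(Q) = -5 - Q/2 (J(Q) = -2 + (-6 - Q)/2 = -2 + (-3 - Q/2) = -5 - Q/2)
w(n, M) = -151*M
k = 19325 (k = -8 + ((4341 + 15067) - 75) = -8 + (19408 - 75) = -8 + 19333 = 19325)
k - w(G(4), J(-7)) = 19325 - (-151)*(-5 - 1/2*(-7)) = 19325 - (-151)*(-5 + 7/2) = 19325 - (-151)*(-3)/2 = 19325 - 1*453/2 = 19325 - 453/2 = 38197/2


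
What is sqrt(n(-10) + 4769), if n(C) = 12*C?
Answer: sqrt(4649) ≈ 68.184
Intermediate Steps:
sqrt(n(-10) + 4769) = sqrt(12*(-10) + 4769) = sqrt(-120 + 4769) = sqrt(4649)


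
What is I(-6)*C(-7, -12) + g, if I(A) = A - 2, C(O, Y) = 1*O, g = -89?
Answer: -33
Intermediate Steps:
C(O, Y) = O
I(A) = -2 + A
I(-6)*C(-7, -12) + g = (-2 - 6)*(-7) - 89 = -8*(-7) - 89 = 56 - 89 = -33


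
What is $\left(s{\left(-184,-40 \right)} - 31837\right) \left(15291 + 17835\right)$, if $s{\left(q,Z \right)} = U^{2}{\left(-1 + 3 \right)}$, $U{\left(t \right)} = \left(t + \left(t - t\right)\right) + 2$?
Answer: $-1054102446$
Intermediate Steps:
$U{\left(t \right)} = 2 + t$ ($U{\left(t \right)} = \left(t + 0\right) + 2 = t + 2 = 2 + t$)
$s{\left(q,Z \right)} = 16$ ($s{\left(q,Z \right)} = \left(2 + \left(-1 + 3\right)\right)^{2} = \left(2 + 2\right)^{2} = 4^{2} = 16$)
$\left(s{\left(-184,-40 \right)} - 31837\right) \left(15291 + 17835\right) = \left(16 - 31837\right) \left(15291 + 17835\right) = \left(-31821\right) 33126 = -1054102446$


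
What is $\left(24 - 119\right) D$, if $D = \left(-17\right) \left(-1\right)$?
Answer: $-1615$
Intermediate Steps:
$D = 17$
$\left(24 - 119\right) D = \left(24 - 119\right) 17 = \left(-95\right) 17 = -1615$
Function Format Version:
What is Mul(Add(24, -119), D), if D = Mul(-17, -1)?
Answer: -1615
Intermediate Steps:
D = 17
Mul(Add(24, -119), D) = Mul(Add(24, -119), 17) = Mul(-95, 17) = -1615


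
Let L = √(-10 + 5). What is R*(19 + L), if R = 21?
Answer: 399 + 21*I*√5 ≈ 399.0 + 46.957*I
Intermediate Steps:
L = I*√5 (L = √(-5) = I*√5 ≈ 2.2361*I)
R*(19 + L) = 21*(19 + I*√5) = 399 + 21*I*√5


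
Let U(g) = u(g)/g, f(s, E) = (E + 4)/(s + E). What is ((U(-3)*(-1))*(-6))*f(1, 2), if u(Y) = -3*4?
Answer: 48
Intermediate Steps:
f(s, E) = (4 + E)/(E + s)
u(Y) = -12
U(g) = -12/g
((U(-3)*(-1))*(-6))*f(1, 2) = ((-12/(-3)*(-1))*(-6))*((4 + 2)/(2 + 1)) = ((-12*(-⅓)*(-1))*(-6))*(6/3) = ((4*(-1))*(-6))*((⅓)*6) = -4*(-6)*2 = 24*2 = 48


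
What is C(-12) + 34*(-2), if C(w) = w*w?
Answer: 76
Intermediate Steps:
C(w) = w**2
C(-12) + 34*(-2) = (-12)**2 + 34*(-2) = 144 - 68 = 76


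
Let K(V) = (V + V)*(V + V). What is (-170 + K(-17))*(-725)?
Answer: -714850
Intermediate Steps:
K(V) = 4*V**2 (K(V) = (2*V)*(2*V) = 4*V**2)
(-170 + K(-17))*(-725) = (-170 + 4*(-17)**2)*(-725) = (-170 + 4*289)*(-725) = (-170 + 1156)*(-725) = 986*(-725) = -714850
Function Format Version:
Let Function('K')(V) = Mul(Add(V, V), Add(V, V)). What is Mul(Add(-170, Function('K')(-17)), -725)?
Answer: -714850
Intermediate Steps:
Function('K')(V) = Mul(4, Pow(V, 2)) (Function('K')(V) = Mul(Mul(2, V), Mul(2, V)) = Mul(4, Pow(V, 2)))
Mul(Add(-170, Function('K')(-17)), -725) = Mul(Add(-170, Mul(4, Pow(-17, 2))), -725) = Mul(Add(-170, Mul(4, 289)), -725) = Mul(Add(-170, 1156), -725) = Mul(986, -725) = -714850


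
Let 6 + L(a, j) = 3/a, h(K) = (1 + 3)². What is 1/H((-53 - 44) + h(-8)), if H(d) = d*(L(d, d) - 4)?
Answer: 1/813 ≈ 0.0012300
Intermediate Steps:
h(K) = 16 (h(K) = 4² = 16)
L(a, j) = -6 + 3/a
H(d) = d*(-10 + 3/d) (H(d) = d*((-6 + 3/d) - 4) = d*(-10 + 3/d))
1/H((-53 - 44) + h(-8)) = 1/(3 - 10*((-53 - 44) + 16)) = 1/(3 - 10*(-97 + 16)) = 1/(3 - 10*(-81)) = 1/(3 + 810) = 1/813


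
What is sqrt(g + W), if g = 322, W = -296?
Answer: sqrt(26) ≈ 5.0990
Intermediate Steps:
sqrt(g + W) = sqrt(322 - 296) = sqrt(26)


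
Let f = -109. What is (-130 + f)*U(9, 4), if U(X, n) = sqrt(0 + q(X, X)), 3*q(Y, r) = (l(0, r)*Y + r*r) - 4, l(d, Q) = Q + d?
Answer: -239*sqrt(474)/3 ≈ -1734.5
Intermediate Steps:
q(Y, r) = -4/3 + r**2/3 + Y*r/3 (q(Y, r) = (((r + 0)*Y + r*r) - 4)/3 = ((r*Y + r**2) - 4)/3 = ((Y*r + r**2) - 4)/3 = ((r**2 + Y*r) - 4)/3 = (-4 + r**2 + Y*r)/3 = -4/3 + r**2/3 + Y*r/3)
U(X, n) = sqrt(-4/3 + 2*X**2/3) (U(X, n) = sqrt(0 + (-4/3 + X**2/3 + X*X/3)) = sqrt(0 + (-4/3 + X**2/3 + X**2/3)) = sqrt(0 + (-4/3 + 2*X**2/3)) = sqrt(-4/3 + 2*X**2/3))
(-130 + f)*U(9, 4) = (-130 - 109)*(sqrt(-12 + 6*9**2)/3) = -239*sqrt(-12 + 6*81)/3 = -239*sqrt(-12 + 486)/3 = -239*sqrt(474)/3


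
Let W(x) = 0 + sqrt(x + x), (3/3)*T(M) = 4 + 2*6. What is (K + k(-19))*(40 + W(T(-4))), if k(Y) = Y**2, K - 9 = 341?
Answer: 28440 + 2844*sqrt(2) ≈ 32462.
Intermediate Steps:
K = 350 (K = 9 + 341 = 350)
T(M) = 16 (T(M) = 4 + 2*6 = 4 + 12 = 16)
W(x) = sqrt(2)*sqrt(x) (W(x) = 0 + sqrt(2*x) = 0 + sqrt(2)*sqrt(x) = sqrt(2)*sqrt(x))
(K + k(-19))*(40 + W(T(-4))) = (350 + (-19)**2)*(40 + sqrt(2)*sqrt(16)) = (350 + 361)*(40 + sqrt(2)*4) = 711*(40 + 4*sqrt(2)) = 28440 + 2844*sqrt(2)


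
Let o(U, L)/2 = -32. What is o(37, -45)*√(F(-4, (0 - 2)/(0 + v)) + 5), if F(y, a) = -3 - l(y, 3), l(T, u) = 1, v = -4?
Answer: -64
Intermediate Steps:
o(U, L) = -64 (o(U, L) = 2*(-32) = -64)
F(y, a) = -4 (F(y, a) = -3 - 1*1 = -3 - 1 = -4)
o(37, -45)*√(F(-4, (0 - 2)/(0 + v)) + 5) = -64*√(-4 + 5) = -64*√1 = -64*1 = -64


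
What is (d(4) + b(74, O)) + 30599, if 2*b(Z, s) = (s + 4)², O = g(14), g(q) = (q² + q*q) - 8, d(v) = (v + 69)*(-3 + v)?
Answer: 105944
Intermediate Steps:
d(v) = (-3 + v)*(69 + v) (d(v) = (69 + v)*(-3 + v) = (-3 + v)*(69 + v))
g(q) = -8 + 2*q² (g(q) = (q² + q²) - 8 = 2*q² - 8 = -8 + 2*q²)
O = 384 (O = -8 + 2*14² = -8 + 2*196 = -8 + 392 = 384)
b(Z, s) = (4 + s)²/2 (b(Z, s) = (s + 4)²/2 = (4 + s)²/2)
(d(4) + b(74, O)) + 30599 = ((-207 + 4² + 66*4) + (4 + 384)²/2) + 30599 = ((-207 + 16 + 264) + (½)*388²) + 30599 = (73 + (½)*150544) + 30599 = (73 + 75272) + 30599 = 75345 + 30599 = 105944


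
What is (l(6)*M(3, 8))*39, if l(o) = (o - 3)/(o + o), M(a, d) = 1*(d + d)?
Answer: 156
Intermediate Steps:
M(a, d) = 2*d (M(a, d) = 1*(2*d) = 2*d)
l(o) = (-3 + o)/(2*o) (l(o) = (-3 + o)/((2*o)) = (-3 + o)*(1/(2*o)) = (-3 + o)/(2*o))
(l(6)*M(3, 8))*39 = (((½)*(-3 + 6)/6)*(2*8))*39 = (((½)*(⅙)*3)*16)*39 = ((¼)*16)*39 = 4*39 = 156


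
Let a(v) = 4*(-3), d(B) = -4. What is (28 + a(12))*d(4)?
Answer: -64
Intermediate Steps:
a(v) = -12
(28 + a(12))*d(4) = (28 - 12)*(-4) = 16*(-4) = -64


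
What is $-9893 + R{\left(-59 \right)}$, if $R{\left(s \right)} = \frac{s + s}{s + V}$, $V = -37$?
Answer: $- \frac{474805}{48} \approx -9891.8$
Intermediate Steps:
$R{\left(s \right)} = \frac{2 s}{-37 + s}$ ($R{\left(s \right)} = \frac{s + s}{s - 37} = \frac{2 s}{-37 + s}$)
$-9893 + R{\left(-59 \right)} = -9893 + 2 \left(-59\right) \frac{1}{-37 - 59} = -9893 + 2 \left(-59\right) \frac{1}{-96} = -9893 + 2 \left(-59\right) \left(- \frac{1}{96}\right) = -9893 + \frac{59}{48} = - \frac{474805}{48}$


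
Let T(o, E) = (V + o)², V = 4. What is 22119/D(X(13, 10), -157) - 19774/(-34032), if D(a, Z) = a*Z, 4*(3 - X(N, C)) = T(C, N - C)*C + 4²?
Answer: 1138536073/1311712392 ≈ 0.86798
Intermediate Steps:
T(o, E) = (4 + o)²
X(N, C) = -1 - C*(4 + C)²/4 (X(N, C) = 3 - ((4 + C)²*C + 4²)/4 = 3 - (C*(4 + C)² + 16)/4 = 3 - (16 + C*(4 + C)²)/4 = 3 + (-4 - C*(4 + C)²/4) = -1 - C*(4 + C)²/4)
D(a, Z) = Z*a
22119/D(X(13, 10), -157) - 19774/(-34032) = 22119/((-157*(-1 - ¼*10*(4 + 10)²))) - 19774/(-34032) = 22119/((-157*(-1 - ¼*10*14²))) - 19774*(-1/34032) = 22119/((-157*(-1 - ¼*10*196))) + 9887/17016 = 22119/((-157*(-1 - 490))) + 9887/17016 = 22119/((-157*(-491))) + 9887/17016 = 22119/77087 + 9887/17016 = 1138536073/1311712392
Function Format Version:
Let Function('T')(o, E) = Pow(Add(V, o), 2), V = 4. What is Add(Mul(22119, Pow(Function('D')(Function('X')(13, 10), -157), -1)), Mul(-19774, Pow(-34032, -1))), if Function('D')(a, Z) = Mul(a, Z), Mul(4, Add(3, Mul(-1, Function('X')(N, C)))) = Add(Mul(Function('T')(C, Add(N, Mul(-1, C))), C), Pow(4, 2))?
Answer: Rational(1138536073, 1311712392) ≈ 0.86798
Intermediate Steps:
Function('T')(o, E) = Pow(Add(4, o), 2)
Function('X')(N, C) = Add(-1, Mul(Rational(-1, 4), C, Pow(Add(4, C), 2))) (Function('X')(N, C) = Add(3, Mul(Rational(-1, 4), Add(Mul(Pow(Add(4, C), 2), C), Pow(4, 2)))) = Add(3, Mul(Rational(-1, 4), Add(Mul(C, Pow(Add(4, C), 2)), 16))) = Add(3, Mul(Rational(-1, 4), Add(16, Mul(C, Pow(Add(4, C), 2))))) = Add(3, Add(-4, Mul(Rational(-1, 4), C, Pow(Add(4, C), 2)))) = Add(-1, Mul(Rational(-1, 4), C, Pow(Add(4, C), 2))))
Function('D')(a, Z) = Mul(Z, a)
Add(Mul(22119, Pow(Function('D')(Function('X')(13, 10), -157), -1)), Mul(-19774, Pow(-34032, -1))) = Add(Mul(22119, Pow(Mul(-157, Add(-1, Mul(Rational(-1, 4), 10, Pow(Add(4, 10), 2)))), -1)), Mul(-19774, Pow(-34032, -1))) = Add(Mul(22119, Pow(Mul(-157, Add(-1, Mul(Rational(-1, 4), 10, Pow(14, 2)))), -1)), Mul(-19774, Rational(-1, 34032))) = Add(Mul(22119, Pow(Mul(-157, Add(-1, Mul(Rational(-1, 4), 10, 196))), -1)), Rational(9887, 17016)) = Add(Mul(22119, Pow(Mul(-157, Add(-1, -490)), -1)), Rational(9887, 17016)) = Add(Mul(22119, Pow(Mul(-157, -491), -1)), Rational(9887, 17016)) = Add(Mul(22119, Pow(77087, -1)), Rational(9887, 17016)) = Add(Mul(22119, Rational(1, 77087)), Rational(9887, 17016)) = Add(Rational(22119, 77087), Rational(9887, 17016)) = Rational(1138536073, 1311712392)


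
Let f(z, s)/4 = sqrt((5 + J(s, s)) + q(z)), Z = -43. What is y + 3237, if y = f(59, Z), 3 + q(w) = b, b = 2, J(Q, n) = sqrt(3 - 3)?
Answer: 3245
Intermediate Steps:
J(Q, n) = 0 (J(Q, n) = sqrt(0) = 0)
q(w) = -1 (q(w) = -3 + 2 = -1)
f(z, s) = 8 (f(z, s) = 4*sqrt((5 + 0) - 1) = 4*sqrt(5 - 1) = 4*sqrt(4) = 4*2 = 8)
y = 8
y + 3237 = 8 + 3237 = 3245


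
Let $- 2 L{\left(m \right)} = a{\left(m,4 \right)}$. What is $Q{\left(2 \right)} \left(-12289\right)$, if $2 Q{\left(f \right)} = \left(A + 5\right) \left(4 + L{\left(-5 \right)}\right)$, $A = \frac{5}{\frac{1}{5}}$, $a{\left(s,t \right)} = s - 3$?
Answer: $-1474680$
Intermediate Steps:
$a{\left(s,t \right)} = -3 + s$ ($a{\left(s,t \right)} = s - 3 = -3 + s$)
$L{\left(m \right)} = \frac{3}{2} - \frac{m}{2}$ ($L{\left(m \right)} = - \frac{-3 + m}{2} = \frac{3}{2} - \frac{m}{2}$)
$A = 25$ ($A = 5 \frac{1}{\frac{1}{5}} = 5 \cdot 5 = 25$)
$Q{\left(f \right)} = 120$ ($Q{\left(f \right)} = \frac{\left(25 + 5\right) \left(4 + \left(\frac{3}{2} - - \frac{5}{2}\right)\right)}{2} = \frac{30 \left(4 + \left(\frac{3}{2} + \frac{5}{2}\right)\right)}{2} = \frac{30 \left(4 + 4\right)}{2} = \frac{30 \cdot 8}{2} = \frac{1}{2} \cdot 240 = 120$)
$Q{\left(2 \right)} \left(-12289\right) = 120 \left(-12289\right) = -1474680$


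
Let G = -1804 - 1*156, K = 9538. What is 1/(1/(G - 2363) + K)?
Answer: 4323/41232773 ≈ 0.00010484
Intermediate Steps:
G = -1960 (G = -1804 - 156 = -1960)
1/(1/(G - 2363) + K) = 1/(1/(-1960 - 2363) + 9538) = 1/(1/(-4323) + 9538) = 1/(-1/4323 + 9538) = 1/(41232773/4323) = 4323/41232773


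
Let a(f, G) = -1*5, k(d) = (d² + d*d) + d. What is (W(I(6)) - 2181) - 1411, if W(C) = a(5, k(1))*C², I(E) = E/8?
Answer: -57517/16 ≈ -3594.8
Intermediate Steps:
k(d) = d + 2*d² (k(d) = (d² + d²) + d = 2*d² + d = d + 2*d²)
a(f, G) = -5
I(E) = E/8
W(C) = -5*C²
(W(I(6)) - 2181) - 1411 = (-5*((⅛)*6)² - 2181) - 1411 = (-5*(¾)² - 2181) - 1411 = (-5*9/16 - 2181) - 1411 = (-45/16 - 2181) - 1411 = -34941/16 - 1411 = -57517/16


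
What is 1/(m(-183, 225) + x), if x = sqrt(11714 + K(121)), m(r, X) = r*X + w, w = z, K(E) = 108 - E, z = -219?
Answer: -41394/1713451535 - sqrt(11701)/1713451535 ≈ -2.4221e-5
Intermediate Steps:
w = -219
m(r, X) = -219 + X*r (m(r, X) = r*X - 219 = X*r - 219 = -219 + X*r)
x = sqrt(11701) (x = sqrt(11714 + (108 - 1*121)) = sqrt(11714 + (108 - 121)) = sqrt(11714 - 13) = sqrt(11701) ≈ 108.17)
1/(m(-183, 225) + x) = 1/((-219 + 225*(-183)) + sqrt(11701)) = 1/((-219 - 41175) + sqrt(11701)) = 1/(-41394 + sqrt(11701))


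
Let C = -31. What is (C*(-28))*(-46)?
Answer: -39928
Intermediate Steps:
(C*(-28))*(-46) = -31*(-28)*(-46) = 868*(-46) = -39928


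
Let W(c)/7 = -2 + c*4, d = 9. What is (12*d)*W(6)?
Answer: 16632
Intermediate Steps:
W(c) = -14 + 28*c (W(c) = 7*(-2 + c*4) = 7*(-2 + 4*c) = -14 + 28*c)
(12*d)*W(6) = (12*9)*(-14 + 28*6) = 108*(-14 + 168) = 108*154 = 16632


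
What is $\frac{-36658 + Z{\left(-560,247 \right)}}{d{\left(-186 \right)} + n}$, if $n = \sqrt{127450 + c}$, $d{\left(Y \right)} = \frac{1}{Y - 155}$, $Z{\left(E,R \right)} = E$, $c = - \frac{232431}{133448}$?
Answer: $- \frac{564544557808}{659224709144347} - \frac{2885164172 \sqrt{567411393468178}}{659224709144347} \approx -104.25$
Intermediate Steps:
$c = - \frac{232431}{133448}$ ($c = \left(-232431\right) \frac{1}{133448} = - \frac{232431}{133448} \approx -1.7417$)
$d{\left(Y \right)} = \frac{1}{-155 + Y}$
$n = \frac{\sqrt{567411393468178}}{66724}$ ($n = \sqrt{127450 - \frac{232431}{133448}} = \sqrt{\frac{17007715169}{133448}} = \frac{\sqrt{567411393468178}}{66724} \approx 357.0$)
$\frac{-36658 + Z{\left(-560,247 \right)}}{d{\left(-186 \right)} + n} = \frac{-36658 - 560}{\frac{1}{-155 - 186} + \frac{\sqrt{567411393468178}}{66724}} = - \frac{37218}{\frac{1}{-341} + \frac{\sqrt{567411393468178}}{66724}} = - \frac{37218}{- \frac{1}{341} + \frac{\sqrt{567411393468178}}{66724}}$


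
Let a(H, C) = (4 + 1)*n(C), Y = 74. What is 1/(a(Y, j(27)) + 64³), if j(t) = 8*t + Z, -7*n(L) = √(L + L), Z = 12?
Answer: 1605632/420906793583 + 35*√114/1683627174332 ≈ 3.8149e-6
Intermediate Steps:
n(L) = -√2*√L/7 (n(L) = -√(L + L)/7 = -√2*√L/7)
j(t) = 12 + 8*t (j(t) = 8*t + 12 = 12 + 8*t)
a(H, C) = -5*√2*√C/7 (a(H, C) = (4 + 1)*(-√2*√C/7) = 5*(-√2*√C/7) = -5*√2*√C/7)
1/(a(Y, j(27)) + 64³) = 1/(-5*√2*√(12 + 8*27)/7 + 64³) = 1/(-5*√2*√(12 + 216)/7 + 262144) = 1/(-5*√2*√228/7 + 262144) = 1/(-5*√2*2*√57/7 + 262144) = 1/(-10*√114/7 + 262144) = 1/(262144 - 10*√114/7)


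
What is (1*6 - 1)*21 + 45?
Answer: 150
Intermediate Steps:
(1*6 - 1)*21 + 45 = (6 - 1)*21 + 45 = 5*21 + 45 = 105 + 45 = 150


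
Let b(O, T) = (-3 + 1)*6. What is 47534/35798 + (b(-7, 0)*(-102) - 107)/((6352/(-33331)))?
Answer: -666241814589/113694448 ≈ -5859.9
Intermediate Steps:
b(O, T) = -12 (b(O, T) = -2*6 = -12)
47534/35798 + (b(-7, 0)*(-102) - 107)/((6352/(-33331))) = 47534/35798 + (-12*(-102) - 107)/((6352/(-33331))) = 47534*(1/35798) + (1224 - 107)/((6352*(-1/33331))) = 23767/17899 + 1117/(-6352/33331) = 23767/17899 + 1117*(-33331/6352) = 23767/17899 - 37230727/6352 = -666241814589/113694448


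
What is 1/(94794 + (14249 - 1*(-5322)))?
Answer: 1/114365 ≈ 8.7439e-6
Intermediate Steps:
1/(94794 + (14249 - 1*(-5322))) = 1/(94794 + (14249 + 5322)) = 1/(94794 + 19571) = 1/114365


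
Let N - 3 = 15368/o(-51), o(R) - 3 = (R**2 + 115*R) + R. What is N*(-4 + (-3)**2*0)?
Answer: 1358/207 ≈ 6.5604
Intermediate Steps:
o(R) = 3 + R**2 + 116*R (o(R) = 3 + ((R**2 + 115*R) + R) = 3 + (R**2 + 116*R) = 3 + R**2 + 116*R)
N = -679/414 (N = 3 + 15368/(3 + (-51)**2 + 116*(-51)) = 3 + 15368/(3 + 2601 - 5916) = 3 + 15368/(-3312) = 3 + 15368*(-1/3312) = 3 - 1921/414 = -679/414 ≈ -1.6401)
N*(-4 + (-3)**2*0) = -679*(-4 + (-3)**2*0)/414 = -679*(-4 + 9*0)/414 = -679*(-4 + 0)/414 = -679/414*(-4) = 1358/207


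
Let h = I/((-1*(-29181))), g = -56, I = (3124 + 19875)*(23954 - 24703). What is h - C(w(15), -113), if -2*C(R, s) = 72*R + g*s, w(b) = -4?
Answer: 70900369/29181 ≈ 2429.7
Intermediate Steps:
I = -17226251 (I = 22999*(-749) = -17226251)
C(R, s) = -36*R + 28*s (C(R, s) = -(72*R - 56*s)/2 = -(-56*s + 72*R)/2 = -36*R + 28*s)
h = -17226251/29181 (h = -17226251/((-1*(-29181))) = -17226251/29181 ≈ -590.32)
h - C(w(15), -113) = -17226251/29181 - (-36*(-4) + 28*(-113)) = -17226251/29181 - (144 - 3164) = -17226251/29181 - 1*(-3020) = -17226251/29181 + 3020 = 70900369/29181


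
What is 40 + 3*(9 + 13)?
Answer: 106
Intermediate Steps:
40 + 3*(9 + 13) = 40 + 3*22 = 40 + 66 = 106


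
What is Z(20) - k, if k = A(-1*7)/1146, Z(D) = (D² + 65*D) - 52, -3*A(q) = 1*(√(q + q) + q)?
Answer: 5665817/3438 + I*√14/3438 ≈ 1648.0 + 0.0010883*I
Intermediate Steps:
A(q) = -q/3 - √2*√q/3 (A(q) = -(√(q + q) + q)/3 = -(√(2*q) + q)/3 = -(√2*√q + q)/3 = -(q + √2*√q)/3 = -q/3 - √2*√q/3)
Z(D) = -52 + D² + 65*D
k = 7/3438 - I*√14/3438 (k = (-(-1)*7/3 - √2*√(-1*7)/3)/1146 = (-⅓*(-7) - √2*√(-7)/3)*(1/1146) = (7/3 - √2*I*√7/3)*(1/1146) = (7/3 - I*√14/3)*(1/1146) = 7/3438 - I*√14/3438 ≈ 0.0020361 - 0.0010883*I)
Z(20) - k = (-52 + 20² + 65*20) - (7/3438 - I*√14/3438) = (-52 + 400 + 1300) + (-7/3438 + I*√14/3438) = 1648 + (-7/3438 + I*√14/3438) = 5665817/3438 + I*√14/3438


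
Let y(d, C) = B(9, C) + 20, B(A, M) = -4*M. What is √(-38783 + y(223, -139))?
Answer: I*√38207 ≈ 195.47*I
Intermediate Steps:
y(d, C) = 20 - 4*C (y(d, C) = -4*C + 20 = 20 - 4*C)
√(-38783 + y(223, -139)) = √(-38783 + (20 - 4*(-139))) = √(-38783 + (20 + 556)) = √(-38783 + 576) = √(-38207) = I*√38207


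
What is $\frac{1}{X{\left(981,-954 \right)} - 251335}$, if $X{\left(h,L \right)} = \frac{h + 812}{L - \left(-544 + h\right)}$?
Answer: $- \frac{1391}{349608778} \approx -3.9787 \cdot 10^{-6}$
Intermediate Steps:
$X{\left(h,L \right)} = \frac{812 + h}{544 + L - h}$
$\frac{1}{X{\left(981,-954 \right)} - 251335} = \frac{1}{\frac{812 + 981}{544 - 954 - 981} - 251335} = \frac{1}{\frac{1}{544 - 954 - 981} \cdot 1793 - 251335} = \frac{1}{\frac{1}{-1391} \cdot 1793 - 251335} = \frac{1}{\left(- \frac{1}{1391}\right) 1793 - 251335} = \frac{1}{- \frac{1793}{1391} - 251335} = \frac{1}{- \frac{349608778}{1391}} = - \frac{1391}{349608778}$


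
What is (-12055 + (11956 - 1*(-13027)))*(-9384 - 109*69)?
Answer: -218547840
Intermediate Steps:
(-12055 + (11956 - 1*(-13027)))*(-9384 - 109*69) = (-12055 + (11956 + 13027))*(-9384 - 7521) = (-12055 + 24983)*(-16905) = 12928*(-16905) = -218547840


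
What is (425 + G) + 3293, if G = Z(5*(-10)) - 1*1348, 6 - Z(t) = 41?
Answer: 2335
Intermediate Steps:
Z(t) = -35 (Z(t) = 6 - 1*41 = 6 - 41 = -35)
G = -1383 (G = -35 - 1*1348 = -35 - 1348 = -1383)
(425 + G) + 3293 = (425 - 1383) + 3293 = -958 + 3293 = 2335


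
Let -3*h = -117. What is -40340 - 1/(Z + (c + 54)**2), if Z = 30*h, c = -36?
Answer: -60267961/1494 ≈ -40340.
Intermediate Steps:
h = 39 (h = -1/3*(-117) = 39)
Z = 1170 (Z = 30*39 = 1170)
-40340 - 1/(Z + (c + 54)**2) = -40340 - 1/(1170 + (-36 + 54)**2) = -40340 - 1/(1170 + 18**2) = -40340 - 1/(1170 + 324) = -40340 - 1/1494 = -60267961/1494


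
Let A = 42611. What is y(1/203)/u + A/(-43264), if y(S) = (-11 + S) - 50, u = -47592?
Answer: -51392084461/52247639808 ≈ -0.98363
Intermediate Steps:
y(S) = -61 + S
y(1/203)/u + A/(-43264) = (-61 + 1/203)/(-47592) + 42611/(-43264) = (-61 + 1/203)*(-1/47592) + 42611*(-1/43264) = -12382/203*(-1/47592) - 42611/43264 = 6191/4830588 - 42611/43264 = -51392084461/52247639808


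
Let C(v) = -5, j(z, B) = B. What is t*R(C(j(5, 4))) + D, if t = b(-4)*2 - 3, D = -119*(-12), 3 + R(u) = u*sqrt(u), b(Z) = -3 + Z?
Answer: 1479 + 85*I*sqrt(5) ≈ 1479.0 + 190.07*I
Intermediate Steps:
R(u) = -3 + u**(3/2) (R(u) = -3 + u*sqrt(u) = -3 + u**(3/2))
D = 1428
t = -17 (t = (-3 - 4)*2 - 3 = -7*2 - 3 = -14 - 3 = -17)
t*R(C(j(5, 4))) + D = -17*(-3 + (-5)**(3/2)) + 1428 = -17*(-3 - 5*I*sqrt(5)) + 1428 = (51 + 85*I*sqrt(5)) + 1428 = 1479 + 85*I*sqrt(5)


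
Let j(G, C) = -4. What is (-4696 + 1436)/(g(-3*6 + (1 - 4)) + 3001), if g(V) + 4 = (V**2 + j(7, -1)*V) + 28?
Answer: -326/355 ≈ -0.91831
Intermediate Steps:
g(V) = 24 + V**2 - 4*V (g(V) = -4 + ((V**2 - 4*V) + 28) = -4 + (28 + V**2 - 4*V) = 24 + V**2 - 4*V)
(-4696 + 1436)/(g(-3*6 + (1 - 4)) + 3001) = (-4696 + 1436)/((24 + (-3*6 + (1 - 4))**2 - 4*(-3*6 + (1 - 4))) + 3001) = -3260/((24 + (-18 - 3)**2 - 4*(-18 - 3)) + 3001) = -3260/((24 + (-21)**2 - 4*(-21)) + 3001) = -3260/((24 + 441 + 84) + 3001) = -3260/(549 + 3001) = -3260/3550 = -3260*1/3550 = -326/355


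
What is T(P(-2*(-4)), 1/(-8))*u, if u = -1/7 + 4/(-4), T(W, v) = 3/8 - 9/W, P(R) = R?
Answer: 6/7 ≈ 0.85714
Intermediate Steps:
T(W, v) = 3/8 - 9/W (T(W, v) = 3*(⅛) - 9/W = 3/8 - 9/W)
u = -8/7 (u = -1*⅐ + 4*(-¼) = -⅐ - 1 = -8/7 ≈ -1.1429)
T(P(-2*(-4)), 1/(-8))*u = (3/8 - 9/((-2*(-4))))*(-8/7) = (3/8 - 9/8)*(-8/7) = -¾*(-8/7) = 6/7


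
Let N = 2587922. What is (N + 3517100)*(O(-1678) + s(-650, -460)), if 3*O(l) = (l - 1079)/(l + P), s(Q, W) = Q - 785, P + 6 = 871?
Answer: -7116843926192/813 ≈ -8.7538e+9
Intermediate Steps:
P = 865 (P = -6 + 871 = 865)
s(Q, W) = -785 + Q
O(l) = (-1079 + l)/(3*(865 + l)) (O(l) = ((l - 1079)/(l + 865))/3 = ((-1079 + l)/(865 + l))/3 = (-1079 + l)/(3*(865 + l)))
(N + 3517100)*(O(-1678) + s(-650, -460)) = (2587922 + 3517100)*((-1079 - 1678)/(3*(865 - 1678)) + (-785 - 650)) = 6105022*((⅓)*(-2757)/(-813) - 1435) = 6105022*((⅓)*(-1/813)*(-2757) - 1435) = 6105022*(919/813 - 1435) = 6105022*(-1165736/813) = -7116843926192/813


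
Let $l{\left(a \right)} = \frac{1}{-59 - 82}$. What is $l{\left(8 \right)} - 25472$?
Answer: $- \frac{3591553}{141} \approx -25472.0$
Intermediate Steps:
$l{\left(a \right)} = - \frac{1}{141}$ ($l{\left(a \right)} = \frac{1}{-59 - 82} = \frac{1}{-141} = - \frac{1}{141}$)
$l{\left(8 \right)} - 25472 = - \frac{1}{141} - 25472 = - \frac{3591553}{141}$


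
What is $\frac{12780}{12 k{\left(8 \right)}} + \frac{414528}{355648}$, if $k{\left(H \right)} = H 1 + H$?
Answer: $\frac{6021837}{88912} \approx 67.728$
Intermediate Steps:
$k{\left(H \right)} = 2 H$ ($k{\left(H \right)} = H + H = 2 H$)
$\frac{12780}{12 k{\left(8 \right)}} + \frac{414528}{355648} = \frac{12780}{12 \cdot 2 \cdot 8} + \frac{414528}{355648} = \frac{12780}{12 \cdot 16} + 414528 \cdot \frac{1}{355648} = \frac{12780}{192} + \frac{6477}{5557} = 12780 \cdot \frac{1}{192} + \frac{6477}{5557} = \frac{1065}{16} + \frac{6477}{5557} = \frac{6021837}{88912}$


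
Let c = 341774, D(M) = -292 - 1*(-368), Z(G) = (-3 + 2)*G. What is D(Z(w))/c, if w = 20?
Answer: 38/170887 ≈ 0.00022237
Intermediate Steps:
Z(G) = -G
D(M) = 76 (D(M) = -292 + 368 = 76)
D(Z(w))/c = 76/341774 = 76*(1/341774) = 38/170887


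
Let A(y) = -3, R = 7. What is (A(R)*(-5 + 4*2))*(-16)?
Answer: 144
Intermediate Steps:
(A(R)*(-5 + 4*2))*(-16) = -3*(-5 + 4*2)*(-16) = -3*(-5 + 8)*(-16) = -3*3*(-16) = -9*(-16) = 144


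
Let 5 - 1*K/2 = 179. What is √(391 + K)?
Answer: √43 ≈ 6.5574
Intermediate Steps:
K = -348 (K = 10 - 2*179 = 10 - 358 = -348)
√(391 + K) = √(391 - 348) = √43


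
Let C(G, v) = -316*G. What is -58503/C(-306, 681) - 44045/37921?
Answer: -2159155861/1222269672 ≈ -1.7665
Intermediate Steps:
-58503/C(-306, 681) - 44045/37921 = -58503/((-316*(-306))) - 44045/37921 = -58503/96696 - 44045*1/37921 = -58503*1/96696 - 44045/37921 = -19501/32232 - 44045/37921 = -2159155861/1222269672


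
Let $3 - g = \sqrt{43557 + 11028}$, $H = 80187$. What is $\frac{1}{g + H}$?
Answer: $\frac{1782}{142897367} + \frac{\sqrt{6065}}{2143460505} \approx 1.2507 \cdot 10^{-5}$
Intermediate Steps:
$g = 3 - 3 \sqrt{6065}$ ($g = 3 - \sqrt{43557 + 11028} = 3 - \sqrt{54585} = 3 - 3 \sqrt{6065} \approx -230.63$)
$\frac{1}{g + H} = \frac{1}{\left(3 - 3 \sqrt{6065}\right) + 80187} = \frac{1}{80190 - 3 \sqrt{6065}}$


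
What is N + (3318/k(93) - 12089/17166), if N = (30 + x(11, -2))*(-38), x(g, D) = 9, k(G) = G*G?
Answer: -8151046843/5498842 ≈ -1482.3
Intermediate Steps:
k(G) = G**2
N = -1482 (N = (30 + 9)*(-38) = 39*(-38) = -1482)
N + (3318/k(93) - 12089/17166) = -1482 + (3318/(93**2) - 12089/17166) = -1482 + (3318/8649 - 12089*1/17166) = -1482 + (3318*(1/8649) - 12089/17166) = -1482 + (1106/2883 - 12089/17166) = -1482 - 1762999/5498842 = -8151046843/5498842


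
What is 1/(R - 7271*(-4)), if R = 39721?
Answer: 1/68805 ≈ 1.4534e-5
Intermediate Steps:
1/(R - 7271*(-4)) = 1/(39721 - 7271*(-4)) = 1/(39721 + 29084) = 1/68805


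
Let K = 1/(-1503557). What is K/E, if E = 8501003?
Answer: -1/12781742567671 ≈ -7.8237e-14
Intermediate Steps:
K = -1/1503557 ≈ -6.6509e-7
K/E = -1/1503557/8501003 = -1/1503557*1/8501003 = -1/12781742567671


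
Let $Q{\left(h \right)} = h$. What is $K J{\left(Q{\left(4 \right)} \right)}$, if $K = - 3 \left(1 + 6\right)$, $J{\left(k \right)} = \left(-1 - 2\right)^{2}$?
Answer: $-189$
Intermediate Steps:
$J{\left(k \right)} = 9$ ($J{\left(k \right)} = \left(-3\right)^{2} = 9$)
$K = -21$ ($K = \left(-3\right) 7 = -21$)
$K J{\left(Q{\left(4 \right)} \right)} = \left(-21\right) 9 = -189$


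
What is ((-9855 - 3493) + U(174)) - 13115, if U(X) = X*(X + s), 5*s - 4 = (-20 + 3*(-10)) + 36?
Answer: 3465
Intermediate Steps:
s = -2 (s = ⅘ + ((-20 + 3*(-10)) + 36)/5 = ⅘ + ((-20 - 30) + 36)/5 = ⅘ + (-50 + 36)/5 = ⅘ + (⅕)*(-14) = ⅘ - 14/5 = -2)
U(X) = X*(-2 + X) (U(X) = X*(X - 2) = X*(-2 + X))
((-9855 - 3493) + U(174)) - 13115 = ((-9855 - 3493) + 174*(-2 + 174)) - 13115 = (-13348 + 174*172) - 13115 = (-13348 + 29928) - 13115 = 16580 - 13115 = 3465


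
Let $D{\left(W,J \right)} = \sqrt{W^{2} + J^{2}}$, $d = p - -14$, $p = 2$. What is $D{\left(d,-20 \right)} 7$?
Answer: $28 \sqrt{41} \approx 179.29$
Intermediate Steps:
$d = 16$ ($d = 2 - -14 = 2 + 14 = 16$)
$D{\left(W,J \right)} = \sqrt{J^{2} + W^{2}}$
$D{\left(d,-20 \right)} 7 = \sqrt{\left(-20\right)^{2} + 16^{2}} \cdot 7 = \sqrt{400 + 256} \cdot 7 = \sqrt{656} \cdot 7 = 4 \sqrt{41} \cdot 7 = 28 \sqrt{41}$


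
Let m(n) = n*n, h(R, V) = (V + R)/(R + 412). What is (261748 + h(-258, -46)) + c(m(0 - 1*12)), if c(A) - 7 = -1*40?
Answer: 20151903/77 ≈ 2.6171e+5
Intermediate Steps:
h(R, V) = (R + V)/(412 + R)
m(n) = n**2
c(A) = -33 (c(A) = 7 - 1*40 = 7 - 40 = -33)
(261748 + h(-258, -46)) + c(m(0 - 1*12)) = (261748 + (-258 - 46)/(412 - 258)) - 33 = (261748 - 304/154) - 33 = (261748 + (1/154)*(-304)) - 33 = (261748 - 152/77) - 33 = 20154444/77 - 33 = 20151903/77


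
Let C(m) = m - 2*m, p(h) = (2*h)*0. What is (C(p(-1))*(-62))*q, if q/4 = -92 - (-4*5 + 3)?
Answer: 0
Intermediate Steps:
p(h) = 0
C(m) = -m
q = -300 (q = 4*(-92 - (-4*5 + 3)) = 4*(-92 - (-20 + 3)) = 4*(-92 - 1*(-17)) = 4*(-92 + 17) = 4*(-75) = -300)
(C(p(-1))*(-62))*q = (-1*0*(-62))*(-300) = (0*(-62))*(-300) = 0*(-300) = 0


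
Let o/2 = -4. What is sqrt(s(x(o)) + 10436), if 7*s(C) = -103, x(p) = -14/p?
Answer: sqrt(510643)/7 ≈ 102.08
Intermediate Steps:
o = -8 (o = 2*(-4) = -8)
s(C) = -103/7 (s(C) = (1/7)*(-103) = -103/7)
sqrt(s(x(o)) + 10436) = sqrt(-103/7 + 10436) = sqrt(72949/7) = sqrt(510643)/7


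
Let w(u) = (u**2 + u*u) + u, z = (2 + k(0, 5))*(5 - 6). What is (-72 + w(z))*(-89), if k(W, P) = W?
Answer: 5874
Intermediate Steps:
z = -2 (z = (2 + 0)*(5 - 6) = 2*(-1) = -2)
w(u) = u + 2*u**2 (w(u) = (u**2 + u**2) + u = 2*u**2 + u = u + 2*u**2)
(-72 + w(z))*(-89) = (-72 - 2*(1 + 2*(-2)))*(-89) = (-72 - 2*(1 - 4))*(-89) = (-72 - 2*(-3))*(-89) = (-72 + 6)*(-89) = -66*(-89) = 5874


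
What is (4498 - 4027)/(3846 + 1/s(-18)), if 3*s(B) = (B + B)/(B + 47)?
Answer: 5652/46123 ≈ 0.12254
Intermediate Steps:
s(B) = 2*B/(3*(47 + B)) (s(B) = ((B + B)/(B + 47))/3 = ((2*B)/(47 + B))/3 = (2*B/(47 + B))/3 = 2*B/(3*(47 + B)))
(4498 - 4027)/(3846 + 1/s(-18)) = (4498 - 4027)/(3846 + 1/((⅔)*(-18)/(47 - 18))) = 471/(3846 + 1/((⅔)*(-18)/29)) = 471/(3846 + 1/((⅔)*(-18)*(1/29))) = 471/(3846 + 1/(-12/29)) = 471/(3846 - 29/12) = 471/(46123/12) = 471*(12/46123) = 5652/46123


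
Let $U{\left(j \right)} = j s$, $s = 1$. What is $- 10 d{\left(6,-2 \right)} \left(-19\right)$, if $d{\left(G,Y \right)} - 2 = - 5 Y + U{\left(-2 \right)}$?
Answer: $1900$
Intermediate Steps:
$U{\left(j \right)} = j$ ($U{\left(j \right)} = j 1 = j$)
$d{\left(G,Y \right)} = - 5 Y$ ($d{\left(G,Y \right)} = 2 - \left(2 + 5 Y\right) = - 5 Y$)
$- 10 d{\left(6,-2 \right)} \left(-19\right) = - 10 \left(\left(-5\right) \left(-2\right)\right) \left(-19\right) = \left(-10\right) 10 \left(-19\right) = \left(-100\right) \left(-19\right) = 1900$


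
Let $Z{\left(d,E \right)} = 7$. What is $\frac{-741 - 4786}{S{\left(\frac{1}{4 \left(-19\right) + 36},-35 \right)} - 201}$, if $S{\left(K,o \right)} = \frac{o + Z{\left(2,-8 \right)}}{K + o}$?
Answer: $\frac{7743327}{280481} \approx 27.607$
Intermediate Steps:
$S{\left(K,o \right)} = \frac{7 + o}{K + o}$ ($S{\left(K,o \right)} = \frac{o + 7}{K + o} = \frac{7 + o}{K + o}$)
$\frac{-741 - 4786}{S{\left(\frac{1}{4 \left(-19\right) + 36},-35 \right)} - 201} = \frac{-741 - 4786}{\frac{7 - 35}{\frac{1}{4 \left(-19\right) + 36} - 35} - 201} = - \frac{5527}{\frac{1}{\frac{1}{-76 + 36} - 35} \left(-28\right) - 201} = - \frac{5527}{\frac{1}{\frac{1}{-40} - 35} \left(-28\right) - 201} = - \frac{5527}{\frac{1}{- \frac{1}{40} - 35} \left(-28\right) - 201} = - \frac{5527}{\frac{1}{- \frac{1401}{40}} \left(-28\right) - 201} = - \frac{5527}{\left(- \frac{40}{1401}\right) \left(-28\right) - 201} = - \frac{5527}{\frac{1120}{1401} - 201} = - \frac{5527}{- \frac{280481}{1401}} = \left(-5527\right) \left(- \frac{1401}{280481}\right) = \frac{7743327}{280481}$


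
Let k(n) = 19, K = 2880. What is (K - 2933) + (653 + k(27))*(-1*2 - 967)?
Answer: -651221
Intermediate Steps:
(K - 2933) + (653 + k(27))*(-1*2 - 967) = (2880 - 2933) + (653 + 19)*(-1*2 - 967) = -53 + 672*(-2 - 967) = -53 + 672*(-969) = -53 - 651168 = -651221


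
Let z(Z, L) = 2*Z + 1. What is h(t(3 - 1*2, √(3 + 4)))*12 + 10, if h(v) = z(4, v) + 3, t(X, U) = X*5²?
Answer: 154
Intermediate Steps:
t(X, U) = 25*X (t(X, U) = X*25 = 25*X)
z(Z, L) = 1 + 2*Z
h(v) = 12 (h(v) = (1 + 2*4) + 3 = (1 + 8) + 3 = 9 + 3 = 12)
h(t(3 - 1*2, √(3 + 4)))*12 + 10 = 12*12 + 10 = 144 + 10 = 154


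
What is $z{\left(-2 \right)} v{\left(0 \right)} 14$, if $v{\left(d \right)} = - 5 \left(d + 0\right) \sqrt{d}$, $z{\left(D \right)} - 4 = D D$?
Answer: $0$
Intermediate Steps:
$z{\left(D \right)} = 4 + D^{2}$ ($z{\left(D \right)} = 4 + D D = 4 + D^{2}$)
$v{\left(d \right)} = - 5 d^{\frac{3}{2}}$ ($v{\left(d \right)} = - 5 d \sqrt{d} = - 5 d^{\frac{3}{2}}$)
$z{\left(-2 \right)} v{\left(0 \right)} 14 = \left(4 + \left(-2\right)^{2}\right) \left(- 5 \cdot 0^{\frac{3}{2}}\right) 14 = \left(4 + 4\right) \left(\left(-5\right) 0\right) 14 = 8 \cdot 0 \cdot 14 = 0 \cdot 14 = 0$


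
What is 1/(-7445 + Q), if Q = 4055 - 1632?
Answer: -1/5022 ≈ -0.00019912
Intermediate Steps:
Q = 2423
1/(-7445 + Q) = 1/(-7445 + 2423) = 1/(-5022) = -1/5022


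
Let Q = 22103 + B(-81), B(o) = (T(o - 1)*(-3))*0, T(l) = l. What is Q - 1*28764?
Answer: -6661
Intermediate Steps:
B(o) = 0 (B(o) = ((o - 1)*(-3))*0 = ((-1 + o)*(-3))*0 = (3 - 3*o)*0 = 0)
Q = 22103 (Q = 22103 + 0 = 22103)
Q - 1*28764 = 22103 - 1*28764 = 22103 - 28764 = -6661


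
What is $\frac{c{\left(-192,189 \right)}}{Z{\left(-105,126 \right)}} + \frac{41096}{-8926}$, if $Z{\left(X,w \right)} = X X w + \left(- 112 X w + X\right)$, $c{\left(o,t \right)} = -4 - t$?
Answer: $- \frac{58990162499}{12812402715} \approx -4.6041$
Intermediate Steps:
$Z{\left(X,w \right)} = X + w X^{2} - 112 X w$ ($Z{\left(X,w \right)} = X^{2} w - \left(- X + 112 X w\right) = w X^{2} - \left(- X + 112 X w\right) = X + w X^{2} - 112 X w$)
$\frac{c{\left(-192,189 \right)}}{Z{\left(-105,126 \right)}} + \frac{41096}{-8926} = \frac{-4 - 189}{\left(-105\right) \left(1 - 14112 - 13230\right)} + \frac{41096}{-8926} = \frac{-4 - 189}{\left(-105\right) \left(1 - 14112 - 13230\right)} + 41096 \left(- \frac{1}{8926}\right) = - \frac{193}{\left(-105\right) \left(-27341\right)} - \frac{20548}{4463} = - \frac{193}{2870805} - \frac{20548}{4463} = - \frac{58990162499}{12812402715}$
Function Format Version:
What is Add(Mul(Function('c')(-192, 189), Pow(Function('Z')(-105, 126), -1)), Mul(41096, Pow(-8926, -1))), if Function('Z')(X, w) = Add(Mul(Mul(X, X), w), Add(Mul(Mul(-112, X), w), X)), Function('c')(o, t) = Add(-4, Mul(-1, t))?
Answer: Rational(-58990162499, 12812402715) ≈ -4.6041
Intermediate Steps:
Function('Z')(X, w) = Add(X, Mul(w, Pow(X, 2)), Mul(-112, X, w)) (Function('Z')(X, w) = Add(Mul(Pow(X, 2), w), Add(Mul(-112, X, w), X)) = Add(Mul(w, Pow(X, 2)), Add(X, Mul(-112, X, w))) = Add(X, Mul(w, Pow(X, 2)), Mul(-112, X, w)))
Add(Mul(Function('c')(-192, 189), Pow(Function('Z')(-105, 126), -1)), Mul(41096, Pow(-8926, -1))) = Add(Mul(Add(-4, Mul(-1, 189)), Pow(Mul(-105, Add(1, Mul(-112, 126), Mul(-105, 126))), -1)), Mul(41096, Pow(-8926, -1))) = Add(Mul(Add(-4, -189), Pow(Mul(-105, Add(1, -14112, -13230)), -1)), Mul(41096, Rational(-1, 8926))) = Add(Mul(-193, Pow(Mul(-105, -27341), -1)), Rational(-20548, 4463)) = Add(Mul(-193, Pow(2870805, -1)), Rational(-20548, 4463)) = Add(Mul(-193, Rational(1, 2870805)), Rational(-20548, 4463)) = Add(Rational(-193, 2870805), Rational(-20548, 4463)) = Rational(-58990162499, 12812402715)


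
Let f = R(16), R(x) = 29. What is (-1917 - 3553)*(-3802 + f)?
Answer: 20638310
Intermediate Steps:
f = 29
(-1917 - 3553)*(-3802 + f) = (-1917 - 3553)*(-3802 + 29) = -5470*(-3773) = 20638310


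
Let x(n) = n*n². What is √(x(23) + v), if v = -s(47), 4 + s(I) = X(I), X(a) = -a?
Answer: √12218 ≈ 110.54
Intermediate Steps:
x(n) = n³
s(I) = -4 - I
v = 51 (v = -(-4 - 1*47) = -(-4 - 47) = -1*(-51) = 51)
√(x(23) + v) = √(23³ + 51) = √(12167 + 51) = √12218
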